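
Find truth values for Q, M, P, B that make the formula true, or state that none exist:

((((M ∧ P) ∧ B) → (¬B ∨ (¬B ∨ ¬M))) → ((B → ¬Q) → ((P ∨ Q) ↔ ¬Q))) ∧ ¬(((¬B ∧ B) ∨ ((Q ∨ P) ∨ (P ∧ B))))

Case P = True: the conjunct ¬(((¬B ∧ B) ∨ ((Q ∨ P) ∨ (P ∧ B)))) becomes ¬(((¬B ∧ B) ∨ True)) = False.
Case P = False: the formula simplifies to ((B → ¬Q) → (Q ↔ ¬Q)) ∧ ¬(((¬B ∧ B) ∨ Q)).
  Q = True: the conjunct ¬(((¬B ∧ B) ∨ Q)) becomes ¬(((¬B ∧ B) ∨ True)) = False.
  Q = False: the conjunct (B → ¬Q) → (Q ↔ ¬Q) becomes (B → True) → (False ↔ True) = False.
Both cases fail — unsatisfiable.

Unsatisfiable — no assignment works.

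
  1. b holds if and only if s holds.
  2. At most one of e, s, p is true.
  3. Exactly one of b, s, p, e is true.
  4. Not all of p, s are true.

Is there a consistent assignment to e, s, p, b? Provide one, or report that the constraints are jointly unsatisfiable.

e = False, s = False, p = True, b = False

  (1) b=F, s=F — same ✓
  (2) {e, s, p}: 1 true — at most one ✓
  (3) {b, s, p, e}: 1 true — exactly one ✓
  (4) {p, s}: 1/2 true — not all ✓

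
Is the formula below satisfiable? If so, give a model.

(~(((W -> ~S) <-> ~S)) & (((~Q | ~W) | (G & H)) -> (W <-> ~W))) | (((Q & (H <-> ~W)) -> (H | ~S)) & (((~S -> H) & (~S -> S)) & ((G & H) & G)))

H = True, G = True, S = True, Q = True, W = True

  (~(((W -> ~S) <-> ~S)) & (((~Q | ~W) | (G & H)) -> (W <-> ~W))) | (((Q & (H <-> ~W)) -> (H | ~S)) & (((~S -> H) & (~S -> S)) & ((G & H) & G))) = True
    ~(((W -> ~S) <-> ~S)) & (((~Q | ~W) | (G & H)) -> (W <-> ~W)) = False
      ~(((W -> ~S) <-> ~S)) = False
        (W -> ~S) <-> ~S = True
          W -> ~S = False
            ~S = False
          ~S = False
      ((~Q | ~W) | (G & H)) -> (W <-> ~W) = False
        (~Q | ~W) | (G & H) = True
          ~Q | ~W = False
            ~Q = False
            ~W = False
          G & H = True
        W <-> ~W = False
          ~W = False
    ((Q & (H <-> ~W)) -> (H | ~S)) & (((~S -> H) & (~S -> S)) & ((G & H) & G)) = True
      (Q & (H <-> ~W)) -> (H | ~S) = True
        Q & (H <-> ~W) = False
          H <-> ~W = False
            ~W = False
        H | ~S = True
          ~S = False
      ((~S -> H) & (~S -> S)) & ((G & H) & G) = True
        (~S -> H) & (~S -> S) = True
          ~S -> H = True
            ~S = False
          ~S -> S = True
            ~S = False
        (G & H) & G = True
          G & H = True
The formula evaluates to True.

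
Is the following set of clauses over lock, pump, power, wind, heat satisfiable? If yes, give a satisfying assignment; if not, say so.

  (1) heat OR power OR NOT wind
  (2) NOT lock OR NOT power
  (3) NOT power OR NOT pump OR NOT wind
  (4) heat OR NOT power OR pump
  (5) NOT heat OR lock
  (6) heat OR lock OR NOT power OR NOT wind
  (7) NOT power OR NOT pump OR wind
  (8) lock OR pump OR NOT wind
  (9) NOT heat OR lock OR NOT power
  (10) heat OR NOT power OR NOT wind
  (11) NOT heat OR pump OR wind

lock = True, pump = False, power = False, wind = False, heat = False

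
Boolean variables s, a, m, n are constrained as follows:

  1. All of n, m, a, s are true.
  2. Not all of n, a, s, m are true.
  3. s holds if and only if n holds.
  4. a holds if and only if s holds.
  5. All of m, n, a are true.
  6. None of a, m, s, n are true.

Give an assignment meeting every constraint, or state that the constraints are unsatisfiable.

Unsatisfiable — no assignment works.

Case s = True:
  Constraint (6) is violated (s=T) — contradiction.
Case s = False:
  Constraint (1) is violated (s=F) — contradiction.
Both cases fail — unsatisfiable.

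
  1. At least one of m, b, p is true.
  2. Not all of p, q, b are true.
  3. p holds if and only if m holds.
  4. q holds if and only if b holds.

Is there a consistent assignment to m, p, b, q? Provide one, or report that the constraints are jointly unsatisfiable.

m = False; p = False; b = True; q = True

  (1) {m, b, p}: 1 true — at least one ✓
  (2) {p, q, b}: 2/3 true — not all ✓
  (3) p=F, m=F — same ✓
  (4) q=T, b=T — same ✓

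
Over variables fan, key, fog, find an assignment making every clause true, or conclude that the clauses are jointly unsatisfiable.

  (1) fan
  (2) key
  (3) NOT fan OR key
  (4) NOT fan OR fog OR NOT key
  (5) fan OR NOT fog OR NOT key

fan = True, key = True, fog = True

Unit clause (fan) forces fan = True.
Unit clause (key) forces key = True.
In (NOT fan OR fog OR NOT key) only fog is left, so fog = True.
Check each clause:
  (fan): fan holds.
  (key): key holds.
  (NOT fan OR key): key holds.
  (NOT fan OR fog OR NOT key): fog holds.
  (fan OR NOT fog OR NOT key): fan holds.
All clauses satisfied.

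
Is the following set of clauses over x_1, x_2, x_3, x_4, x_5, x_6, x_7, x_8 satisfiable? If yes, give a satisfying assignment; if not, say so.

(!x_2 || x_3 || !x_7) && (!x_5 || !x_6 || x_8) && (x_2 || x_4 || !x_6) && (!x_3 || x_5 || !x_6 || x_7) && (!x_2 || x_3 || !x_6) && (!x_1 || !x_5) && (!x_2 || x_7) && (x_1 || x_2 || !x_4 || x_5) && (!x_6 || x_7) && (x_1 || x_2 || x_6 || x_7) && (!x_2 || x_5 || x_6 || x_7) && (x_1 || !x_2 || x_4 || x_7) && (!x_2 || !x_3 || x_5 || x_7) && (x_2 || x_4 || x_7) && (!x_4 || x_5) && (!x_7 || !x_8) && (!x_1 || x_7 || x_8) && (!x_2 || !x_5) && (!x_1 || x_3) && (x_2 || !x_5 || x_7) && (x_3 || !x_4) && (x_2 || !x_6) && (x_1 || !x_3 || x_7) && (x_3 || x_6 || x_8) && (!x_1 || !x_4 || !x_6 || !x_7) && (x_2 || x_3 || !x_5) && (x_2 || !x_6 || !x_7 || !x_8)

x_1=F, x_2=F, x_3=T, x_4=F, x_5=F, x_6=F, x_7=T, x_8=F

Set x_1 = False.
Set x_2 = False.
  then (x_2 || !x_6) forces x_6 = False.
  then (x_1 || x_2 || x_6 || x_7) forces x_7 = True.
  then (!x_7 || !x_8) forces x_8 = False.
  then (x_3 || x_6 || x_8) forces x_3 = True.
Set x_4 = False.
Set x_5 = False.
All clauses satisfied.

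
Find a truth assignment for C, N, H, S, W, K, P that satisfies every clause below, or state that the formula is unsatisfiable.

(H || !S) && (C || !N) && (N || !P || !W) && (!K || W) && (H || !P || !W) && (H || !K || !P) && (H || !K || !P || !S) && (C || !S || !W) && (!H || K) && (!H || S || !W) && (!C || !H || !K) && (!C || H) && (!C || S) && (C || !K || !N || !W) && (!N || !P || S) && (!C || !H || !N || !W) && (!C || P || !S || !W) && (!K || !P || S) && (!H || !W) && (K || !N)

Try C = True:
  (!C || H) forces H = True.
  (!H || K) forces K = True.
  clause (!C || !H || !K) is falsified — backtrack.
So C = False.
  then (C || !N) forces N = False.
Set H = False.
  then (H || !S) forces S = False.
Set W = True.
  then (N || !P || !W) forces P = False.
Set K = True.
All clauses satisfied.

C=F; N=F; H=F; S=F; W=T; K=T; P=F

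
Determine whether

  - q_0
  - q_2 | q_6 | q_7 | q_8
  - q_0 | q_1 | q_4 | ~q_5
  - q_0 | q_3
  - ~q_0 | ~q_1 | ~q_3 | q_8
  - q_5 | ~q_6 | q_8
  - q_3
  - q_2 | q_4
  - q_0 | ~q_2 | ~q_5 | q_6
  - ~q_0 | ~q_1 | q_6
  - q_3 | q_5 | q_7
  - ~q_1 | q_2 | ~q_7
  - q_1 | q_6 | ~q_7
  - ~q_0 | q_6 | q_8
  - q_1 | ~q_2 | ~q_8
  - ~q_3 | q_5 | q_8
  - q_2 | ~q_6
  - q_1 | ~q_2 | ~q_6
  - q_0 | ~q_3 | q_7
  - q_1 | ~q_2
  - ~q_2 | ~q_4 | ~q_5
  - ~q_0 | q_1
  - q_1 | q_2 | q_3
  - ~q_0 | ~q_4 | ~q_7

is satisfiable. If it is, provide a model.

q_0 = True, q_1 = True, q_2 = True, q_3 = True, q_4 = True, q_5 = False, q_6 = True, q_7 = False, q_8 = True

Unit clause (q_0) forces q_0 = True.
Unit clause (q_3) forces q_3 = True.
In (~q_0 | q_1) only q_1 is left, so q_1 = True.
In (~q_0 | ~q_1 | ~q_3 | q_8) only q_8 is left, so q_8 = True.
In (~q_0 | ~q_1 | q_6) only q_6 is left, so q_6 = True.
In (q_2 | ~q_6) only q_2 is left, so q_2 = True.
Set q_4 = True.
  then (~q_2 | ~q_4 | ~q_5) forces q_5 = False.
  then (~q_0 | ~q_4 | ~q_7) forces q_7 = False.
All clauses satisfied.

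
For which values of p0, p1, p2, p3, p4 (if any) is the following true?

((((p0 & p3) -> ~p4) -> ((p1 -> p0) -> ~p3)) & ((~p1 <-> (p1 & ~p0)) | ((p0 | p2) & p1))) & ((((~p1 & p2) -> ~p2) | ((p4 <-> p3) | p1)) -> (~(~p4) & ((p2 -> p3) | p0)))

p0=T, p1=T, p2=T, p3=F, p4=T

  (((p0 & p3) -> ~p4) -> ((p1 -> p0) -> ~p3)) & ((~p1 <-> (p1 & ~p0)) | ((p0 | p2) & p1)) = True
    ((p0 & p3) -> ~p4) -> ((p1 -> p0) -> ~p3) = True
      (p0 & p3) -> ~p4 = True
        p0 & p3 = False
        ~p4 = False
      (p1 -> p0) -> ~p3 = True
        p1 -> p0 = True
        ~p3 = True
    (~p1 <-> (p1 & ~p0)) | ((p0 | p2) & p1) = True
      ~p1 <-> (p1 & ~p0) = True
        ~p1 = False
        p1 & ~p0 = False
          ~p0 = False
      (p0 | p2) & p1 = True
        p0 | p2 = True
  (((~p1 & p2) -> ~p2) | ((p4 <-> p3) | p1)) -> (~(~p4) & ((p2 -> p3) | p0)) = True
    ((~p1 & p2) -> ~p2) | ((p4 <-> p3) | p1) = True
      (~p1 & p2) -> ~p2 = True
        ~p1 & p2 = False
          ~p1 = False
        ~p2 = False
      (p4 <-> p3) | p1 = True
        p4 <-> p3 = False
    ~(~p4) & ((p2 -> p3) | p0) = True
      ~(~p4) = True
        ~p4 = False
      (p2 -> p3) | p0 = True
        p2 -> p3 = False
Both conjuncts True, so the formula holds.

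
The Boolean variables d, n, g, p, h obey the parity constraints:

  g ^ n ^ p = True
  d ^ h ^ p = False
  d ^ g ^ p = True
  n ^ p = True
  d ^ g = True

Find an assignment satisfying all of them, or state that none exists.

d = True, n = True, g = False, p = False, h = True

g ^ n ^ p = F ^ T ^ F = True ✓
d ^ h ^ p = T ^ T ^ F = False ✓
d ^ g ^ p = T ^ F ^ F = True ✓
n ^ p = T ^ F = True ✓
d ^ g = T ^ F = True ✓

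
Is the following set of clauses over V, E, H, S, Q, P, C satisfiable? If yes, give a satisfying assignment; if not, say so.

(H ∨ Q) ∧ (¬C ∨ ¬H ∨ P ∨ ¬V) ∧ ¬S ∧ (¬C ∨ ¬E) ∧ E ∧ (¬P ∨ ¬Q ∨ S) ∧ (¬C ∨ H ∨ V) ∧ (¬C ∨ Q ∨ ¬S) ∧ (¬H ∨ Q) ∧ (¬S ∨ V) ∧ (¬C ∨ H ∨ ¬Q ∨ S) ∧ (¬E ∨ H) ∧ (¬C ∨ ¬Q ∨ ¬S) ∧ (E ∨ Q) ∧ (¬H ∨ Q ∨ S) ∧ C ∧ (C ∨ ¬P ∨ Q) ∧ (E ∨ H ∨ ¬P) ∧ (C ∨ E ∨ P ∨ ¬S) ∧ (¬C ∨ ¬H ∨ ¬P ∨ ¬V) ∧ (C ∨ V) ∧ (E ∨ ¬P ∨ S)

Case E = True:
  (¬S) forces S = False.
  (¬C ∨ ¬E) forces C = False.
  Clause (C) is falsified — contradiction.
Case E = False:
  Clause (E) is falsified — contradiction.
Both cases fail, so the formula is unsatisfiable.

Unsatisfiable — no assignment works.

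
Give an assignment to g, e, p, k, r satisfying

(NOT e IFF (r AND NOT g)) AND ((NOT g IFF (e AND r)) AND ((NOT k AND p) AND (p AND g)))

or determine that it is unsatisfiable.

g=T, e=T, p=T, k=F, r=F

  NOT e IFF (r AND NOT g) = True
    NOT e = False
    r AND NOT g = False
      NOT g = False
  (NOT g IFF (e AND r)) AND ((NOT k AND p) AND (p AND g)) = True
    NOT g IFF (e AND r) = True
      NOT g = False
      e AND r = False
    (NOT k AND p) AND (p AND g) = True
      NOT k AND p = True
        NOT k = True
      p AND g = True
Both conjuncts True, so the formula holds.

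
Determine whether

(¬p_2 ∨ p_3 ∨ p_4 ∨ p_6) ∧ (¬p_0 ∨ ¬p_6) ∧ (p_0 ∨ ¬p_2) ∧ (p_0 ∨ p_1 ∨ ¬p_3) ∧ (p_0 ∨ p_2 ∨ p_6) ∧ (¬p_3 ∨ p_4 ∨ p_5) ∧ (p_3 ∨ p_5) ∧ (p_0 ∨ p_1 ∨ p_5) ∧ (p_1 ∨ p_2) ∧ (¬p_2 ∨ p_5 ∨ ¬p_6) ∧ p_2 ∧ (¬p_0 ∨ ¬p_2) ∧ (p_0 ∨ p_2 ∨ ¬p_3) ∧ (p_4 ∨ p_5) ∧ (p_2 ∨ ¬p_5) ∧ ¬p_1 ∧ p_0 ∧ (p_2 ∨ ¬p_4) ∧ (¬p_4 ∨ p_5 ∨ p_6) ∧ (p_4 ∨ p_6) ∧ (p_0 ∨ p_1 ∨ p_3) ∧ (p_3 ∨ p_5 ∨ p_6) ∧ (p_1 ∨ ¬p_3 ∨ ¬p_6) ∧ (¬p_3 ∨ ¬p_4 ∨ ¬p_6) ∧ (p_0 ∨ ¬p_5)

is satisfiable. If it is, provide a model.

Case p_2 = True:
  (p_0 ∨ ¬p_2) forces p_0 = True.
  Clause (¬p_0 ∨ ¬p_2) is falsified — contradiction.
Case p_2 = False:
  Clause (p_2) is falsified — contradiction.
Both cases fail, so the formula is unsatisfiable.

Unsatisfiable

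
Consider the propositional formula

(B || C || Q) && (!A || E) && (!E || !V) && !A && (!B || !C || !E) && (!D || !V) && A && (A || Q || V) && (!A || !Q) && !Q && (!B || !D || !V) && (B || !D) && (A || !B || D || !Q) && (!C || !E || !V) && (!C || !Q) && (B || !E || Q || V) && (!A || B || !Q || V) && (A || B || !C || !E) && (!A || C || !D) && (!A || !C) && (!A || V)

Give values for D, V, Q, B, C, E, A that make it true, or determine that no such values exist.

UNSATISFIABLE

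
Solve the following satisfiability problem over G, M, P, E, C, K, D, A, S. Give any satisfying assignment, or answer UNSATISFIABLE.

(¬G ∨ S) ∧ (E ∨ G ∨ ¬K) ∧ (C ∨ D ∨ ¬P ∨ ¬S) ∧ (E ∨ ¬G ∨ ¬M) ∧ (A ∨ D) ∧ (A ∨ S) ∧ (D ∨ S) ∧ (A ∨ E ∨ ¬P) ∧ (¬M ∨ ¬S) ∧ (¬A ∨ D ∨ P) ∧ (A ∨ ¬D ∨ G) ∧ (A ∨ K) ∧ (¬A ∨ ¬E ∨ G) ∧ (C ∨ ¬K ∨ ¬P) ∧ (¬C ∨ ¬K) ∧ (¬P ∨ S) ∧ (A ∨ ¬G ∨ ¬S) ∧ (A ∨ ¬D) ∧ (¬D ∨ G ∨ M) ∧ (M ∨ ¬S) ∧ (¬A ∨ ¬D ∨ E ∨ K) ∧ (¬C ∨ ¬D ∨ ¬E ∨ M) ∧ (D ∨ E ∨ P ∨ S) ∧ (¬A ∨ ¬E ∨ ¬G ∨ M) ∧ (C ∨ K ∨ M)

Case S = True:
  (¬M ∨ ¬S) forces M = False.
  Clause (M ∨ ¬S) is falsified — contradiction.
Case S = False:
  (¬G ∨ S) forces G = False.
  (A ∨ S) forces A = True.
  (D ∨ S) forces D = True.
  (¬A ∨ ¬E ∨ G) forces E = False.
  (E ∨ G ∨ ¬K) forces K = False.
  Clause (¬A ∨ ¬D ∨ E ∨ K) is falsified — contradiction.
Both cases fail, so the formula is unsatisfiable.

The formula is unsatisfiable.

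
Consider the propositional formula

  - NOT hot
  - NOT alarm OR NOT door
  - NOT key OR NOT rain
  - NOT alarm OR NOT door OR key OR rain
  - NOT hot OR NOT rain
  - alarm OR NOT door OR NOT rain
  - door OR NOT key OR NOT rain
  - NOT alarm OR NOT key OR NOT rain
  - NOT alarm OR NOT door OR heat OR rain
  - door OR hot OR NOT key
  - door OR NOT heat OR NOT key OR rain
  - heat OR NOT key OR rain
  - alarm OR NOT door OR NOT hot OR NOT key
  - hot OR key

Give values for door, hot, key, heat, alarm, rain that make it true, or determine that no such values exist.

Unit clause (NOT hot) forces hot = False.
In (hot OR key) only key is left, so key = True.
In (NOT key OR NOT rain) only NOT rain is left, so rain = False.
In (door OR hot OR NOT key) only door is left, so door = True.
In (heat OR NOT key OR rain) only heat is left, so heat = True.
In (NOT alarm OR NOT door) only NOT alarm is left, so alarm = False.
All clauses satisfied.

door = True, hot = False, key = True, heat = True, alarm = False, rain = False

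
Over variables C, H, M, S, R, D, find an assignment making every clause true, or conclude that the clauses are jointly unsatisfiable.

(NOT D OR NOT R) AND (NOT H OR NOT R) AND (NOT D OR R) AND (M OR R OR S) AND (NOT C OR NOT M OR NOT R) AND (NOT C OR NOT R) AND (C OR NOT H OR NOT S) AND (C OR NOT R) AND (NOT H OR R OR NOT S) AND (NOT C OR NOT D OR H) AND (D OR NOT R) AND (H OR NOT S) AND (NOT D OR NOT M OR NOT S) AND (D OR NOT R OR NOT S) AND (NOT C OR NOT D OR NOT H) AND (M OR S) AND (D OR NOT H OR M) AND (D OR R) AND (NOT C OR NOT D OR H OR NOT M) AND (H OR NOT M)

Case R = True:
  (NOT D OR NOT R) forces D = False.
  Clause (D OR NOT R) is falsified — contradiction.
Case R = False:
  (NOT D OR R) forces D = False.
  Clause (D OR R) is falsified — contradiction.
Both cases fail, so the formula is unsatisfiable.

Unsatisfiable — no assignment works.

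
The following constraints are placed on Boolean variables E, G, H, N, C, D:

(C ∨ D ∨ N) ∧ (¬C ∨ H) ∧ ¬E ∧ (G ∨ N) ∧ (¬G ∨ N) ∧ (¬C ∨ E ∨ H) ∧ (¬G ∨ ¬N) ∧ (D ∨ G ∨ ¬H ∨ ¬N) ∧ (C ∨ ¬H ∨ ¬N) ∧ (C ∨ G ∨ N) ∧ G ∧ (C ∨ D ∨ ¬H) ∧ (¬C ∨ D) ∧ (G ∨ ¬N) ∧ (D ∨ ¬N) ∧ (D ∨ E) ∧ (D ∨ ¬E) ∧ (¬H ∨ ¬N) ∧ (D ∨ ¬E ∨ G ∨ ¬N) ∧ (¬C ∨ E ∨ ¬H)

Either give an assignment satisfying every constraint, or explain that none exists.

UNSATISFIABLE

Case E = True:
  Clause (¬E) is falsified — contradiction.
Case E = False:
  (G) forces G = True.
  (¬G ∨ N) forces N = True.
  Clause (¬G ∨ ¬N) is falsified — contradiction.
Both cases fail, so the formula is unsatisfiable.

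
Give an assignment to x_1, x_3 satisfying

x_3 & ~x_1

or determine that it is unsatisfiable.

x_1=F; x_3=T

  ~x_1 = True
Both conjuncts True, so the formula holds.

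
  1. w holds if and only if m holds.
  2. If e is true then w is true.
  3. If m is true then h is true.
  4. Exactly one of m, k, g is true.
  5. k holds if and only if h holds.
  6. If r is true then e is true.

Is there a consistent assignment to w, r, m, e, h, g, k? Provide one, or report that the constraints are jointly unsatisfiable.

w=F, r=F, m=F, e=F, h=F, g=T, k=F

  (1) w=F, m=F — same ✓
  (2) e=F ⇒ w: vacuous ✓
  (3) m=F ⇒ h: vacuous ✓
  (4) {m, k, g}: 1 true — exactly one ✓
  (5) k=F, h=F — same ✓
  (6) r=F ⇒ e: vacuous ✓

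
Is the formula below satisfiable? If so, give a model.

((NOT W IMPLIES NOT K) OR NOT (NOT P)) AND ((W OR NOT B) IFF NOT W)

P = False; W = False; K = False; B = False

  (NOT W IMPLIES NOT K) OR NOT (NOT P) = True
    NOT W IMPLIES NOT K = True
      NOT W = True
      NOT K = True
    NOT (NOT P) = False
      NOT P = True
  (W OR NOT B) IFF NOT W = True
    W OR NOT B = True
      NOT B = True
    NOT W = True
Both conjuncts True, so the formula holds.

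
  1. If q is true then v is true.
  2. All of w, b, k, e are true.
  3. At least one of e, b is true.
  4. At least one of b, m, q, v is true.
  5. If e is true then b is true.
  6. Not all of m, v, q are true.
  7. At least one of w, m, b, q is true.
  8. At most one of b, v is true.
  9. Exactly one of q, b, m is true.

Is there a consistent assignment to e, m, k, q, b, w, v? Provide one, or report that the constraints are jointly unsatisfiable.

e=T; m=F; k=T; q=F; b=T; w=T; v=F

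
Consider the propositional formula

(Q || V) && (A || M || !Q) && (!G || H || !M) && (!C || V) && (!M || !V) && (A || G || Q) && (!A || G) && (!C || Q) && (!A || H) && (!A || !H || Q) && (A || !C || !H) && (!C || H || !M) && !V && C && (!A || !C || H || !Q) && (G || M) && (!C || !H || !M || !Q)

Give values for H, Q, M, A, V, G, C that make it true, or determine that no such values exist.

Unsatisfiable

Case C = True:
  (!C || V) forces V = True.
  Clause (!V) is falsified — contradiction.
Case C = False:
  Clause (C) is falsified — contradiction.
Both cases fail, so the formula is unsatisfiable.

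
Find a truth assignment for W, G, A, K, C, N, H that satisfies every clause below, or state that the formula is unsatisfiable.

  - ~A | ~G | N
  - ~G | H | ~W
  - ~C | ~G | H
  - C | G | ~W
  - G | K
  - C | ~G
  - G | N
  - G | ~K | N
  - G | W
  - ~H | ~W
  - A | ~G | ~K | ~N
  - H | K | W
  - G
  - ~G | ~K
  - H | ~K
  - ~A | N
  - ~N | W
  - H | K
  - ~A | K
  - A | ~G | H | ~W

Unit clause (G) forces G = True.
In (~G | ~K) only ~K is left, so K = False.
In (H | K) only H is left, so H = True.
In (~A | K) only ~A is left, so A = False.
In (C | ~G) only C is left, so C = True.
In (~H | ~W) only ~W is left, so W = False.
In (~N | W) only ~N is left, so N = False.
All clauses satisfied.

W=F; G=T; A=F; K=F; C=T; N=F; H=T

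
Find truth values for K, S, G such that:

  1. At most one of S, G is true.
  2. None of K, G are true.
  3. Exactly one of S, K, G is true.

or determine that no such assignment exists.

K = False, S = True, G = False

  (1) {S, G}: 1 true — at most one ✓
  (2) {K, G}: 0 true — none ✓
  (3) {S, K, G}: 1 true — exactly one ✓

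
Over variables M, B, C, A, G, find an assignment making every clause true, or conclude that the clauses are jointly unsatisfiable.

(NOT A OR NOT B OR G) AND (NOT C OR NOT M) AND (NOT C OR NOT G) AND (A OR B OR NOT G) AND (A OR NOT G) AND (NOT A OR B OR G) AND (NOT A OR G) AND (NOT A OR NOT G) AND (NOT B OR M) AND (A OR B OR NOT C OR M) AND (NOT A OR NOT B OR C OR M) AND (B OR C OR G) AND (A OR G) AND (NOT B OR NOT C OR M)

Case A = True:
  (NOT A OR G) forces G = True.
  Clause (NOT A OR NOT G) is falsified — contradiction.
Case A = False:
  (A OR NOT G) forces G = False.
  Clause (A OR G) is falsified — contradiction.
Both cases fail, so the formula is unsatisfiable.

UNSATISFIABLE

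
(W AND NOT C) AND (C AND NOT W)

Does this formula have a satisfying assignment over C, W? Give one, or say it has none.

The formula is unsatisfiable.

Case C = True: the conjunct NOT C is False.
Case C = False: the conjunct C is False.
Both cases fail — unsatisfiable.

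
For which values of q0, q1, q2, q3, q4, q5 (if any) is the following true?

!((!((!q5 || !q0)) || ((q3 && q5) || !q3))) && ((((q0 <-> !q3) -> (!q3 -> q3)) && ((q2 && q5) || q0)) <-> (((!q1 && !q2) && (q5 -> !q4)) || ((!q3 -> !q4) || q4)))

q0 = True, q1 = False, q2 = True, q3 = True, q4 = True, q5 = False

  !((!((!q5 || !q0)) || ((q3 && q5) || !q3))) = True
    !((!q5 || !q0)) || ((q3 && q5) || !q3) = False
      !((!q5 || !q0)) = False
        !q5 || !q0 = True
          !q5 = True
          !q0 = False
      (q3 && q5) || !q3 = False
        q3 && q5 = False
        !q3 = False
  (((q0 <-> !q3) -> (!q3 -> q3)) && ((q2 && q5) || q0)) <-> (((!q1 && !q2) && (q5 -> !q4)) || ((!q3 -> !q4) || q4)) = True
    ((q0 <-> !q3) -> (!q3 -> q3)) && ((q2 && q5) || q0) = True
      (q0 <-> !q3) -> (!q3 -> q3) = True
        q0 <-> !q3 = False
          !q3 = False
        !q3 -> q3 = True
          !q3 = False
      (q2 && q5) || q0 = True
        q2 && q5 = False
    ((!q1 && !q2) && (q5 -> !q4)) || ((!q3 -> !q4) || q4) = True
      (!q1 && !q2) && (q5 -> !q4) = False
        !q1 && !q2 = False
          !q1 = True
          !q2 = False
        q5 -> !q4 = True
          !q4 = False
      (!q3 -> !q4) || q4 = True
        !q3 -> !q4 = True
          !q3 = False
          !q4 = False
Both conjuncts True, so the formula holds.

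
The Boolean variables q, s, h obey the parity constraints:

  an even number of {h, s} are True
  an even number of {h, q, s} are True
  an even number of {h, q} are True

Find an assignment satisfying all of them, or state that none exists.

q: False; s: False; h: False

{h, s}: 0 true → even ✓
{h, q, s}: 0 true → even ✓
{h, q}: 0 true → even ✓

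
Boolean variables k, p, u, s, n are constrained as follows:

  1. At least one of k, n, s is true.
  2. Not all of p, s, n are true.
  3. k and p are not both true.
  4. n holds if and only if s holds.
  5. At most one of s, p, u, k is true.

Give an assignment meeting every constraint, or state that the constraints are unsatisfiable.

k = False, p = False, u = False, s = True, n = True

  (1) {k, n, s}: 2 true — at least one ✓
  (2) {p, s, n}: 2/3 true — not all ✓
  (3) k=F, p=F — not both ✓
  (4) n=T, s=T — same ✓
  (5) {s, p, u, k}: 1 true — at most one ✓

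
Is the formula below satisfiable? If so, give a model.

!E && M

E = False, M = True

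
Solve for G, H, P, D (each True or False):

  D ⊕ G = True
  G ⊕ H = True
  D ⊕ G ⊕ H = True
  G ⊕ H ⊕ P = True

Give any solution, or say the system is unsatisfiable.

G = True; H = False; P = False; D = False

D ⊕ G = F ⊕ T = True ✓
G ⊕ H = T ⊕ F = True ✓
D ⊕ G ⊕ H = F ⊕ T ⊕ F = True ✓
G ⊕ H ⊕ P = T ⊕ F ⊕ F = True ✓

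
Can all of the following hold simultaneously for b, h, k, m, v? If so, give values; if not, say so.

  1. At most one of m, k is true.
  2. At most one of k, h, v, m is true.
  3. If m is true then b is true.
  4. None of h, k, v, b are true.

b = False, h = False, k = False, m = False, v = False

  (1) {m, k}: 0 true — at most one ✓
  (2) {k, h, v, m}: 0 true — at most one ✓
  (3) m=F ⇒ b: vacuous ✓
  (4) {h, k, v, b}: 0 true — none ✓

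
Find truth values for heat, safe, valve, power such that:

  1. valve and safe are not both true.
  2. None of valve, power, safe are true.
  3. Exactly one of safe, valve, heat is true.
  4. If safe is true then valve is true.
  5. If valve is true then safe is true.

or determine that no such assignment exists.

heat=T, safe=F, valve=F, power=F

  (1) valve=F, safe=F — not both ✓
  (2) {valve, power, safe}: 0 true — none ✓
  (3) {safe, valve, heat}: 1 true — exactly one ✓
  (4) safe=F ⇒ valve: vacuous ✓
  (5) valve=F ⇒ safe: vacuous ✓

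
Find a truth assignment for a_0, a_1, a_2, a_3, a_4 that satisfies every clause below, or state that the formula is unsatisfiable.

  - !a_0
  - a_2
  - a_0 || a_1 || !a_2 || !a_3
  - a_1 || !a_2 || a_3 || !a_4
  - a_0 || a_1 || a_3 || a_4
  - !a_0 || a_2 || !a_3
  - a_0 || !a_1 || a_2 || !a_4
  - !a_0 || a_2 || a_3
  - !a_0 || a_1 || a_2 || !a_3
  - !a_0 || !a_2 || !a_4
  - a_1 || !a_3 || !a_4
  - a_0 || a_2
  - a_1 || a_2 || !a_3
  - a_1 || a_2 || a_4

a_0 = False; a_1 = True; a_2 = True; a_3 = False; a_4 = False

Unit clause (!a_0) forces a_0 = False.
Unit clause (a_2) forces a_2 = True.
Try a_1 = False:
  (a_0 || a_1 || !a_2 || !a_3) forces a_3 = False.
  (a_1 || !a_2 || a_3 || !a_4) forces a_4 = False.
  clause (a_0 || a_1 || a_3 || a_4) is falsified — backtrack.
So a_1 = True.
Set a_3 = False.
Set a_4 = False.
All clauses satisfied.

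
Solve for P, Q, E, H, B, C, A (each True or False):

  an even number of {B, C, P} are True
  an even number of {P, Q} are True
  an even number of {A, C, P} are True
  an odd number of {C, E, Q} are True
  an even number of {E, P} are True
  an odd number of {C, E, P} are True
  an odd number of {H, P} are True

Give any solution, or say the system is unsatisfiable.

P = False; Q = False; E = False; H = True; B = True; C = True; A = True

{B, C, P}: 2 true → even ✓
{P, Q}: 0 true → even ✓
{A, C, P}: 2 true → even ✓
{C, E, Q}: 1 true → odd ✓
{E, P}: 0 true → even ✓
{C, E, P}: 1 true → odd ✓
{H, P}: 1 true → odd ✓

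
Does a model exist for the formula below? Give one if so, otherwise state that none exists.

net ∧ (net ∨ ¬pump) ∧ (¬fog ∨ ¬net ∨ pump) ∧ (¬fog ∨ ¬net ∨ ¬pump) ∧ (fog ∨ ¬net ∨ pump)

pump=T; net=T; fog=F

Unit clause (net) forces net = True.
Try pump = False:
  (¬fog ∨ ¬net ∨ pump) forces fog = False.
  clause (fog ∨ ¬net ∨ pump) is falsified — backtrack.
So pump = True.
  then (¬fog ∨ ¬net ∨ ¬pump) forces fog = False.
Check each clause:
  (net): net holds.
  (net ∨ ¬pump): net holds.
  (¬fog ∨ ¬net ∨ pump): ¬fog holds.
  (¬fog ∨ ¬net ∨ ¬pump): ¬fog holds.
  (fog ∨ ¬net ∨ pump): pump holds.
All clauses satisfied.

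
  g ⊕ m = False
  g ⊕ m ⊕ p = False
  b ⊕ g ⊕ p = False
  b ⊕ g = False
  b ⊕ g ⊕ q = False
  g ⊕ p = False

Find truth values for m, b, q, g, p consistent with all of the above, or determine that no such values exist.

m = False, b = False, q = False, g = False, p = False

g ⊕ m = F ⊕ F = False ✓
g ⊕ m ⊕ p = F ⊕ F ⊕ F = False ✓
b ⊕ g ⊕ p = F ⊕ F ⊕ F = False ✓
b ⊕ g = F ⊕ F = False ✓
b ⊕ g ⊕ q = F ⊕ F ⊕ F = False ✓
g ⊕ p = F ⊕ F = False ✓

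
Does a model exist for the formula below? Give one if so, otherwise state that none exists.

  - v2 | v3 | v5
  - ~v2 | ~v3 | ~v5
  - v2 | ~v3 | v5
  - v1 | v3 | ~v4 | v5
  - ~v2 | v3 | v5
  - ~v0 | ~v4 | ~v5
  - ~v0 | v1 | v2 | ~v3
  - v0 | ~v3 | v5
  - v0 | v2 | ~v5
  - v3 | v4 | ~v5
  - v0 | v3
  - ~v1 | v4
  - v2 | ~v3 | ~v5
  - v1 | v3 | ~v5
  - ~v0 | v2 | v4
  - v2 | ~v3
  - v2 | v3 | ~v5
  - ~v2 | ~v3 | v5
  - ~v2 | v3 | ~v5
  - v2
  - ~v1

The formula is unsatisfiable.

Case v5 = True:
  (v2) forces v2 = True.
  (~v2 | ~v3 | ~v5) forces v3 = False.
  Clause (~v2 | v3 | ~v5) is falsified — contradiction.
Case v5 = False:
  (v2) forces v2 = True.
  (~v2 | v3 | v5) forces v3 = True.
  Clause (~v2 | ~v3 | v5) is falsified — contradiction.
Both cases fail, so the formula is unsatisfiable.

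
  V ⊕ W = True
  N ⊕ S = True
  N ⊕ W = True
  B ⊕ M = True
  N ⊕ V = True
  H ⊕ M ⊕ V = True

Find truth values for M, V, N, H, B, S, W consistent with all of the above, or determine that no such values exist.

Adding constraints 1, 3, 5 mod 2: every variable appears an even number of times on the left, so the left side is 0.
But the right sides sum to 1 (mod 2). 0 ≠ 1 — the system is inconsistent.

UNSATISFIABLE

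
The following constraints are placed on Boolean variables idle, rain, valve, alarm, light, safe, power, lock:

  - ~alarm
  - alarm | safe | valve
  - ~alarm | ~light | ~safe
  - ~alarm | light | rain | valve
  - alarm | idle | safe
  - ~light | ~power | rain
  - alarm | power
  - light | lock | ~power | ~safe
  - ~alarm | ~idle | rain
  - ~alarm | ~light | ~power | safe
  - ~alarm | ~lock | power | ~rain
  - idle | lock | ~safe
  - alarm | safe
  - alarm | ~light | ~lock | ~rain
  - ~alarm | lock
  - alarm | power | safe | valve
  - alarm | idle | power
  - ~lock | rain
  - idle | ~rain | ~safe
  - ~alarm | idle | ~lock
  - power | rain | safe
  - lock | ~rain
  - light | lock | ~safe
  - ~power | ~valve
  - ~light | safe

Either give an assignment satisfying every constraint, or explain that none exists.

idle = True, rain = True, valve = False, alarm = False, light = False, safe = True, power = True, lock = True

Unit clause (~alarm) forces alarm = False.
In (alarm | power) only power is left, so power = True.
In (alarm | safe) only safe is left, so safe = True.
In (~power | ~valve) only ~valve is left, so valve = False.
Set idle = True.
Try rain = False:
  (~light | ~power | rain) forces light = False.
  (light | lock | ~power | ~safe) forces lock = True.
  clause (~lock | rain) is falsified — backtrack.
So rain = True.
  then (lock | ~rain) forces lock = True.
  then (alarm | ~light | ~lock | ~rain) forces light = False.
All clauses satisfied.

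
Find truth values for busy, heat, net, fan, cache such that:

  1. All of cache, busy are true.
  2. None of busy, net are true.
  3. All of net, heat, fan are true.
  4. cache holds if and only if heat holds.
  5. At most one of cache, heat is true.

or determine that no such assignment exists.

Case busy = True:
  Constraint (2) is violated (busy=T) — contradiction.
Case busy = False:
  Constraint (1) is violated (busy=F) — contradiction.
Both cases fail — unsatisfiable.

Unsatisfiable — no assignment works.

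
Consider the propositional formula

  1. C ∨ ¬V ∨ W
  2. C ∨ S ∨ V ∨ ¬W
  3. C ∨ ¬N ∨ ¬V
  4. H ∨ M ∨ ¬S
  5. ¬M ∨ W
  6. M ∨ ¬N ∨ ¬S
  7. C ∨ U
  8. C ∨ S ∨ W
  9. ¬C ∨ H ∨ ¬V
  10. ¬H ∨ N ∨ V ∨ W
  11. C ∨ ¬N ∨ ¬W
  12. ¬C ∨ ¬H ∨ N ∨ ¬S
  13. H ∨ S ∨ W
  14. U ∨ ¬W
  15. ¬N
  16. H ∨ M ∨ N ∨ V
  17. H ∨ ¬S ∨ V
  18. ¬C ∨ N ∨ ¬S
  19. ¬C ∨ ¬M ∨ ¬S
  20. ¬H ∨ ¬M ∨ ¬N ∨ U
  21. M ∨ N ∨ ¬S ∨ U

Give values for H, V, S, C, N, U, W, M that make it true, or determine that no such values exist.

H: True; V: True; S: False; C: True; N: False; U: True; W: True; M: True

Unit clause (¬N) forces N = False.
Set H = True.
Set V = True.
Set S = False.
Set C = True.
Set U = True.
Set W = True.
Set M = True.
All clauses satisfied.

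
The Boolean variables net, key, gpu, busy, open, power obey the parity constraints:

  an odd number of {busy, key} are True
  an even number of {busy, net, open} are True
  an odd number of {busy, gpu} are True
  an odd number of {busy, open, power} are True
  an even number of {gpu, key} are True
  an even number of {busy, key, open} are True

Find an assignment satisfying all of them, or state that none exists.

net = False, key = False, gpu = False, busy = True, open = True, power = True

{busy, key}: 1 true → odd ✓
{busy, net, open}: 2 true → even ✓
{busy, gpu}: 1 true → odd ✓
{busy, open, power}: 3 true → odd ✓
{gpu, key}: 0 true → even ✓
{busy, key, open}: 2 true → even ✓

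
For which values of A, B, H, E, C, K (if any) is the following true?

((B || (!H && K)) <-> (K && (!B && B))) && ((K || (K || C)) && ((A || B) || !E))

A = False, B = False, H = False, E = False, C = True, K = False

  (B || (!H && K)) <-> (K && (!B && B)) = True
    B || (!H && K) = False
      !H && K = False
        !H = True
    K && (!B && B) = False
      !B && B = False
        !B = True
  (K || (K || C)) && ((A || B) || !E) = True
    K || (K || C) = True
      K || C = True
    (A || B) || !E = True
      A || B = False
      !E = True
Both conjuncts True, so the formula holds.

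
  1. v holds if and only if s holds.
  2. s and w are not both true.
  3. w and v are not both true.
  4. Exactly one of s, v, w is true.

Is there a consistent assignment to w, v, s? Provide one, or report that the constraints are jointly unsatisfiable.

w = True, v = False, s = False

  (1) v=F, s=F — same ✓
  (2) s=F, w=T — not both ✓
  (3) w=T, v=F — not both ✓
  (4) {s, v, w}: 1 true — exactly one ✓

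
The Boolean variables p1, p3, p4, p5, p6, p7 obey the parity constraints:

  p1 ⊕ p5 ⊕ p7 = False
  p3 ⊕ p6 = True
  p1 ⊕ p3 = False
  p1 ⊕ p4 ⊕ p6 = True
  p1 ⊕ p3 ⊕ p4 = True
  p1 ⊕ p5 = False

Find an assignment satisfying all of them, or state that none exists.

Adding constraints 2, 4, 5 mod 2: every variable appears an even number of times on the left, so the left side is 0.
But the right sides sum to 1 (mod 2). 0 ≠ 1 — the system is inconsistent.

Unsatisfiable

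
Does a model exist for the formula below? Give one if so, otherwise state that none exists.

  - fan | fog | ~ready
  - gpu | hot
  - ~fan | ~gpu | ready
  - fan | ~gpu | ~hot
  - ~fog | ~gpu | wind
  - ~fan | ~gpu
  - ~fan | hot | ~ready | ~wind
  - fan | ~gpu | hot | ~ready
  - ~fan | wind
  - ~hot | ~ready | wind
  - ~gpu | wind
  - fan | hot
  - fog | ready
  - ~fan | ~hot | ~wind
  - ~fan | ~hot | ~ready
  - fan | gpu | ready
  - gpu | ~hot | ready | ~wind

Try hot = False:
  (gpu | hot) forces gpu = True.
  (~fan | ~gpu) forces fan = False.
  clause (fan | hot) is falsified — backtrack.
So hot = True.
Try fan = True:
  (~fan | ~gpu) forces gpu = False.
  (~fan | wind) forces wind = True.
  clause (~fan | ~hot | ~wind) is falsified — backtrack.
So fan = False.
  then (fan | ~gpu | ~hot) forces gpu = False.
  then (fan | gpu | ready) forces ready = True.
  then (fan | fog | ~ready) forces fog = True.
  then (~hot | ~ready | wind) forces wind = True.
All clauses satisfied.

hot: True, fan: False, gpu: False, ready: True, fog: True, wind: True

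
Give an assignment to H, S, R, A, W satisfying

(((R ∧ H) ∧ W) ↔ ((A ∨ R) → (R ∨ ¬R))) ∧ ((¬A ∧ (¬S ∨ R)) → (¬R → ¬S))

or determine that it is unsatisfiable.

H: True; S: False; R: True; A: False; W: True

  ((R ∧ H) ∧ W) ↔ ((A ∨ R) → (R ∨ ¬R)) = True
    (R ∧ H) ∧ W = True
      R ∧ H = True
    (A ∨ R) → (R ∨ ¬R) = True
      A ∨ R = True
      R ∨ ¬R = True
        ¬R = False
  (¬A ∧ (¬S ∨ R)) → (¬R → ¬S) = True
    ¬A ∧ (¬S ∨ R) = True
      ¬A = True
      ¬S ∨ R = True
        ¬S = True
    ¬R → ¬S = True
      ¬R = False
      ¬S = True
Both conjuncts True, so the formula holds.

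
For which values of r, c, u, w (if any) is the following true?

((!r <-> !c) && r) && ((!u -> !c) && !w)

r = True, c = True, u = True, w = False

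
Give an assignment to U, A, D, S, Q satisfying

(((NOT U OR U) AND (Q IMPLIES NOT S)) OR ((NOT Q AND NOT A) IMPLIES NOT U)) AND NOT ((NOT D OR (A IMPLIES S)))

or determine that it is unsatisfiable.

U: False, A: True, D: True, S: False, Q: True

  ((NOT U OR U) AND (Q IMPLIES NOT S)) OR ((NOT Q AND NOT A) IMPLIES NOT U) = True
    (NOT U OR U) AND (Q IMPLIES NOT S) = True
      NOT U OR U = True
        NOT U = True
      Q IMPLIES NOT S = True
        NOT S = True
    (NOT Q AND NOT A) IMPLIES NOT U = True
      NOT Q AND NOT A = False
        NOT Q = False
        NOT A = False
      NOT U = True
  NOT ((NOT D OR (A IMPLIES S))) = True
    NOT D OR (A IMPLIES S) = False
      NOT D = False
      A IMPLIES S = False
Both conjuncts True, so the formula holds.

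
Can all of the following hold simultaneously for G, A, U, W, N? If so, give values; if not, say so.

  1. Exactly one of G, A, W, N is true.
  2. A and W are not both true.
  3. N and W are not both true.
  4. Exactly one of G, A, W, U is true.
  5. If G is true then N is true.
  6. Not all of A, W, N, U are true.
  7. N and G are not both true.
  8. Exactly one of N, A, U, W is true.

G = False; A = False; U = False; W = True; N = False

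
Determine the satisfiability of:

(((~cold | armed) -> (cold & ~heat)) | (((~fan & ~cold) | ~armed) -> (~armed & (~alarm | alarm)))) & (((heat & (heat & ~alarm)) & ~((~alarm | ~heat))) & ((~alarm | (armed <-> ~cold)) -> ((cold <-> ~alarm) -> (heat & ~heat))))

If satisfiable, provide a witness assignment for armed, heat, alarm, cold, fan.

Case alarm = True: the conjunct ~alarm is False.
Case alarm = False: the conjunct ~((~alarm | ~heat)) becomes ~((True | ~heat)) = False.
Both cases fail — unsatisfiable.

Unsatisfiable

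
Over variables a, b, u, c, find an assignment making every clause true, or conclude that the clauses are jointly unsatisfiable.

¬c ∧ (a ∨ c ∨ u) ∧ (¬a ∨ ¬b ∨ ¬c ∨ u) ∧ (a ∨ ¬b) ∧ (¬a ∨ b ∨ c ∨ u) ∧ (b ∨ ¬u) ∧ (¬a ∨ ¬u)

a: True; b: True; u: False; c: False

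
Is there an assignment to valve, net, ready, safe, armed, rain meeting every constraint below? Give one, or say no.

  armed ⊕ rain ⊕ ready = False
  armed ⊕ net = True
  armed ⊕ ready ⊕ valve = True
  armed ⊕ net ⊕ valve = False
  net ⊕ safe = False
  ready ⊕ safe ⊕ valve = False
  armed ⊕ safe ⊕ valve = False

valve: True, net: True, ready: False, safe: True, armed: False, rain: False

armed ⊕ rain ⊕ ready = F ⊕ F ⊕ F = False ✓
armed ⊕ net = F ⊕ T = True ✓
armed ⊕ ready ⊕ valve = F ⊕ F ⊕ T = True ✓
armed ⊕ net ⊕ valve = F ⊕ T ⊕ T = False ✓
net ⊕ safe = T ⊕ T = False ✓
ready ⊕ safe ⊕ valve = F ⊕ T ⊕ T = False ✓
armed ⊕ safe ⊕ valve = F ⊕ T ⊕ T = False ✓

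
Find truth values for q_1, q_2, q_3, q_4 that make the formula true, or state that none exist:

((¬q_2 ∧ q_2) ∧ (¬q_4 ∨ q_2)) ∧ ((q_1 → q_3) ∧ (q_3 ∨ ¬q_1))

Case q_2 = True: the conjunct ¬q_2 is False.
Case q_2 = False: the conjunct q_2 is False.
Both cases fail — unsatisfiable.

The formula is unsatisfiable.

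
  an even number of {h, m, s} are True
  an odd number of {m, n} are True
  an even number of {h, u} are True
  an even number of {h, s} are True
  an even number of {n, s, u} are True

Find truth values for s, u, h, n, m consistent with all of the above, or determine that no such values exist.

Adding constraints 1, 2, 3, 5 mod 2: every variable appears an even number of times on the left, so the left side is 0.
But the right sides sum to 1 (mod 2). 0 ≠ 1 — the system is inconsistent.

UNSATISFIABLE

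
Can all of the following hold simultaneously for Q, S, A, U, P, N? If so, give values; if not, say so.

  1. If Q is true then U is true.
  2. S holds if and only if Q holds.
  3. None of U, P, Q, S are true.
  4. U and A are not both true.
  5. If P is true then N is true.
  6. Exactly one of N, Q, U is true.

Q = False, S = False, A = False, U = False, P = False, N = True

  (1) Q=F ⇒ U: vacuous ✓
  (2) S=F, Q=F — same ✓
  (3) {U, P, Q, S}: 0 true — none ✓
  (4) U=F, A=F — not both ✓
  (5) P=F ⇒ N: vacuous ✓
  (6) {N, Q, U}: 1 true — exactly one ✓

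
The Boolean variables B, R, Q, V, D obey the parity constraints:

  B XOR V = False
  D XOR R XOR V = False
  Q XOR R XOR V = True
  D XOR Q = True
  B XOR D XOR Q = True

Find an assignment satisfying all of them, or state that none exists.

B: False, R: False, Q: True, V: False, D: False

B XOR V = F XOR F = False ✓
D XOR R XOR V = F XOR F XOR F = False ✓
Q XOR R XOR V = T XOR F XOR F = True ✓
D XOR Q = F XOR T = True ✓
B XOR D XOR Q = F XOR F XOR T = True ✓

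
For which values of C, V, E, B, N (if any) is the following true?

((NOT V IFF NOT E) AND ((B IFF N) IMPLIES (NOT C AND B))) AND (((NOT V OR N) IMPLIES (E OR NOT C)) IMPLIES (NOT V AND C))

C=T, V=F, E=F, B=T, N=F

  (NOT V IFF NOT E) AND ((B IFF N) IMPLIES (NOT C AND B)) = True
    NOT V IFF NOT E = True
      NOT V = True
      NOT E = True
    (B IFF N) IMPLIES (NOT C AND B) = True
      B IFF N = False
      NOT C AND B = False
        NOT C = False
  ((NOT V OR N) IMPLIES (E OR NOT C)) IMPLIES (NOT V AND C) = True
    (NOT V OR N) IMPLIES (E OR NOT C) = False
      NOT V OR N = True
        NOT V = True
      E OR NOT C = False
        NOT C = False
    NOT V AND C = True
      NOT V = True
Both conjuncts True, so the formula holds.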